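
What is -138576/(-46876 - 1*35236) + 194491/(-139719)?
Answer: 211978447/717037908 ≈ 0.29563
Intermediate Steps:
-138576/(-46876 - 1*35236) + 194491/(-139719) = -138576/(-46876 - 35236) + 194491*(-1/139719) = -138576/(-82112) - 194491/139719 = -138576*(-1/82112) - 194491/139719 = 8661/5132 - 194491/139719 = 211978447/717037908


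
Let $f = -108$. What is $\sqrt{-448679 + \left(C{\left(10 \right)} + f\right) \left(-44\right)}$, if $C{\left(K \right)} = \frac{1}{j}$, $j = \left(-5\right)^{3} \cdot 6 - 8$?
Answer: $\frac{7 i \sqrt{1301349181}}{379} \approx 666.28 i$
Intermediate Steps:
$j = -758$ ($j = \left(-125\right) 6 - 8 = -750 - 8 = -758$)
$C{\left(K \right)} = - \frac{1}{758}$ ($C{\left(K \right)} = \frac{1}{-758} = - \frac{1}{758}$)
$\sqrt{-448679 + \left(C{\left(10 \right)} + f\right) \left(-44\right)} = \sqrt{-448679 + \left(- \frac{1}{758} - 108\right) \left(-44\right)} = \sqrt{-448679 - - \frac{1801030}{379}} = \sqrt{-448679 + \frac{1801030}{379}} = \sqrt{- \frac{168248311}{379}} = \frac{7 i \sqrt{1301349181}}{379}$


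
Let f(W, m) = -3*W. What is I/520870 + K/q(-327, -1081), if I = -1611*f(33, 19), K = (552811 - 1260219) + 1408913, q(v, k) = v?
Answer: -121780252149/56774830 ≈ -2145.0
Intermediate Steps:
K = 701505 (K = -707408 + 1408913 = 701505)
I = 159489 (I = -(-4833)*33 = -1611*(-99) = 159489)
I/520870 + K/q(-327, -1081) = 159489/520870 + 701505/(-327) = 159489*(1/520870) + 701505*(-1/327) = 159489/520870 - 233835/109 = -121780252149/56774830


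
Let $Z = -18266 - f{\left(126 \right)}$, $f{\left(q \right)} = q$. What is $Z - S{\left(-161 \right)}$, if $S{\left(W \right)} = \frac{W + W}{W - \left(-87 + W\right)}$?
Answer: $- \frac{1599782}{87} \approx -18388.0$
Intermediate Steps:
$S{\left(W \right)} = \frac{2 W}{87}$
$Z = -18392$ ($Z = -18266 - 126 = -18392$)
$Z - S{\left(-161 \right)} = -18392 - \frac{2}{87} \left(-161\right) = -18392 - - \frac{322}{87} = -18392 + \frac{322}{87} = - \frac{1599782}{87}$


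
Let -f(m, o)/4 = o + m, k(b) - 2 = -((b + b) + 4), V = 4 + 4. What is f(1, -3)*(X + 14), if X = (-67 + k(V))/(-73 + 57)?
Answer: 309/2 ≈ 154.50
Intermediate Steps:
V = 8
k(b) = -2 - 2*b (k(b) = 2 - ((b + b) + 4) = 2 - (2*b + 4) = 2 - (4 + 2*b) = 2 + (-4 - 2*b) = -2 - 2*b)
f(m, o) = -4*m - 4*o (f(m, o) = -4*(o + m) = -4*(m + o) = -4*m - 4*o)
X = 85/16 (X = (-67 + (-2 - 2*8))/(-73 + 57) = (-67 + (-2 - 16))/(-16) = (-67 - 18)*(-1/16) = -85*(-1/16) = 85/16 ≈ 5.3125)
f(1, -3)*(X + 14) = (-4*1 - 4*(-3))*(85/16 + 14) = (-4 + 12)*(309/16) = 8*(309/16) = 309/2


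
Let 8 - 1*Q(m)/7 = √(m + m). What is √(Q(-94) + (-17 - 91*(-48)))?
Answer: √(4407 - 14*I*√47) ≈ 66.389 - 0.7229*I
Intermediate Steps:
Q(m) = 56 - 7*√2*√m (Q(m) = 56 - 7*√(m + m) = 56 - 7*√2*√m)
√(Q(-94) + (-17 - 91*(-48))) = √((56 - 7*√2*√(-94)) + (-17 - 91*(-48))) = √((56 - 7*√2*I*√94) + (-17 + 4368)) = √((56 - 14*I*√47) + 4351) = √(4407 - 14*I*√47)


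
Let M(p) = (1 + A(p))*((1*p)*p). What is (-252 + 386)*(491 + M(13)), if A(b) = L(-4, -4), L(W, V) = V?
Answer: -2144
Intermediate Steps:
A(b) = -4
M(p) = -3*p**2 (M(p) = (1 - 4)*((1*p)*p) = -3*p*p = -3*p**2)
(-252 + 386)*(491 + M(13)) = (-252 + 386)*(491 - 3*13**2) = 134*(491 - 3*169) = 134*(491 - 507) = 134*(-16) = -2144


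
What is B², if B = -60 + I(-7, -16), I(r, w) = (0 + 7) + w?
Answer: 4761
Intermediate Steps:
I(r, w) = 7 + w
B = -69 (B = -60 + (7 - 16) = -60 - 9 = -69)
B² = (-69)² = 4761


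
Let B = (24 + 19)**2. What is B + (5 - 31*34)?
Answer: 800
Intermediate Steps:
B = 1849 (B = 43**2 = 1849)
B + (5 - 31*34) = 1849 + (5 - 31*34) = 1849 + (5 - 1054) = 1849 - 1049 = 800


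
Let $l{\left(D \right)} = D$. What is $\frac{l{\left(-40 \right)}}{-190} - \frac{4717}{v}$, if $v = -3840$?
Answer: $\frac{104983}{72960} \approx 1.4389$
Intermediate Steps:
$\frac{l{\left(-40 \right)}}{-190} - \frac{4717}{v} = - \frac{40}{-190} - \frac{4717}{-3840} = \left(-40\right) \left(- \frac{1}{190}\right) - - \frac{4717}{3840} = \frac{4}{19} + \frac{4717}{3840} = \frac{104983}{72960}$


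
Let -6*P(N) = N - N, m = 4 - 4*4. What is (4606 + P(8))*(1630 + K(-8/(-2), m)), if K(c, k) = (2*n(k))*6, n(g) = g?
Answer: 6844516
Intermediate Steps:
m = -12 (m = 4 - 16 = -12)
P(N) = 0 (P(N) = -(N - N)/6 = -⅙*0 = 0)
K(c, k) = 12*k (K(c, k) = (2*k)*6 = 12*k)
(4606 + P(8))*(1630 + K(-8/(-2), m)) = (4606 + 0)*(1630 + 12*(-12)) = 4606*(1630 - 144) = 4606*1486 = 6844516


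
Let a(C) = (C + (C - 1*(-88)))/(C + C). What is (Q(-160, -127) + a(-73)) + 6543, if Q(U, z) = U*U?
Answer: 2346468/73 ≈ 32143.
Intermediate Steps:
Q(U, z) = U²
a(C) = (88 + 2*C)/(2*C) (a(C) = (C + (C + 88))/((2*C)) = (C + (88 + C))*(1/(2*C)) = (88 + 2*C)*(1/(2*C)) = (88 + 2*C)/(2*C))
(Q(-160, -127) + a(-73)) + 6543 = ((-160)² + (44 - 73)/(-73)) + 6543 = (25600 - 1/73*(-29)) + 6543 = (25600 + 29/73) + 6543 = 1868829/73 + 6543 = 2346468/73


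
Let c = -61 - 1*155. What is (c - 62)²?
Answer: 77284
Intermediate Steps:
c = -216 (c = -61 - 155 = -216)
(c - 62)² = (-216 - 62)² = (-278)² = 77284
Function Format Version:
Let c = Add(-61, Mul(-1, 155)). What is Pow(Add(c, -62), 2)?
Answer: 77284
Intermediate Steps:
c = -216 (c = Add(-61, -155) = -216)
Pow(Add(c, -62), 2) = Pow(Add(-216, -62), 2) = Pow(-278, 2) = 77284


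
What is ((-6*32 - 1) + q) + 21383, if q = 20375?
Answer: 41565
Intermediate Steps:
((-6*32 - 1) + q) + 21383 = ((-6*32 - 1) + 20375) + 21383 = ((-192 - 1) + 20375) + 21383 = (-193 + 20375) + 21383 = 20182 + 21383 = 41565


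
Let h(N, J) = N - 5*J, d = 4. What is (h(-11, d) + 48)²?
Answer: 289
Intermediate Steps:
(h(-11, d) + 48)² = ((-11 - 5*4) + 48)² = ((-11 - 20) + 48)² = (-31 + 48)² = 17² = 289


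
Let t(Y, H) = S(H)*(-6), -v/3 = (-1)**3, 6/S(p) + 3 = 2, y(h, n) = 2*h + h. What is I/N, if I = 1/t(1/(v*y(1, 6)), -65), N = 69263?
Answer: 1/2493468 ≈ 4.0105e-7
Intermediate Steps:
y(h, n) = 3*h
S(p) = -6 (S(p) = 6/(-3 + 2) = 6/(-1) = 6*(-1) = -6)
v = 3 (v = -3*(-1)**3 = -3*(-1) = 3)
t(Y, H) = 36 (t(Y, H) = -6*(-6) = 36)
I = 1/36 ≈ 0.027778
I/N = (1/36)/69263 = (1/36)*(1/69263) = 1/2493468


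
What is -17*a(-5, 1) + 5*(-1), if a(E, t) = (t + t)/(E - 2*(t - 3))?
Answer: 29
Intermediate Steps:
a(E, t) = 2*t/(6 + E - 2*t) (a(E, t) = (2*t)/(E - 2*(-3 + t)) = (2*t)/(E + (6 - 2*t)) = (2*t)/(6 + E - 2*t) = 2*t/(6 + E - 2*t))
-17*a(-5, 1) + 5*(-1) = -34/(6 - 5 - 2*1) + 5*(-1) = -34/(6 - 5 - 2) - 5 = -34/(-1) - 5 = -34*(-1) - 5 = -17*(-2) - 5 = 34 - 5 = 29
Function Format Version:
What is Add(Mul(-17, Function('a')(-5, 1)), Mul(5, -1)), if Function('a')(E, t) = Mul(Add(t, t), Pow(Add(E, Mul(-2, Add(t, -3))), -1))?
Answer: 29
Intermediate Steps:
Function('a')(E, t) = Mul(2, t, Pow(Add(6, E, Mul(-2, t)), -1)) (Function('a')(E, t) = Mul(Mul(2, t), Pow(Add(E, Mul(-2, Add(-3, t))), -1)) = Mul(Mul(2, t), Pow(Add(E, Add(6, Mul(-2, t))), -1)) = Mul(Mul(2, t), Pow(Add(6, E, Mul(-2, t)), -1)) = Mul(2, t, Pow(Add(6, E, Mul(-2, t)), -1)))
Add(Mul(-17, Function('a')(-5, 1)), Mul(5, -1)) = Add(Mul(-17, Mul(2, 1, Pow(Add(6, -5, Mul(-2, 1)), -1))), Mul(5, -1)) = Add(Mul(-17, Mul(2, 1, Pow(Add(6, -5, -2), -1))), -5) = Add(Mul(-17, Mul(2, 1, Pow(-1, -1))), -5) = Add(Mul(-17, Mul(2, 1, -1)), -5) = Add(Mul(-17, -2), -5) = Add(34, -5) = 29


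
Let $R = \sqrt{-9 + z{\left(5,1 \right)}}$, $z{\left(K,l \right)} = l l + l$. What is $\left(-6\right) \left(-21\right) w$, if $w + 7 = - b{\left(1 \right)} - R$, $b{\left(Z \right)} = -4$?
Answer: $-378 - 126 i \sqrt{7} \approx -378.0 - 333.36 i$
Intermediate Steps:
$z{\left(K,l \right)} = l + l^{2}$ ($z{\left(K,l \right)} = l^{2} + l = l + l^{2}$)
$R = i \sqrt{7}$ ($R = \sqrt{-9 + 1 \left(1 + 1\right)} = \sqrt{-9 + 1 \cdot 2} = \sqrt{-9 + 2} = \sqrt{-7} = i \sqrt{7} \approx 2.6458 i$)
$w = -3 - i \sqrt{7}$ ($w = -7 - \left(-4 + i \sqrt{7}\right) = -7 + \left(4 - i \sqrt{7}\right) = -3 - i \sqrt{7} \approx -3.0 - 2.6458 i$)
$\left(-6\right) \left(-21\right) w = \left(-6\right) \left(-21\right) \left(-3 - i \sqrt{7}\right) = 126 \left(-3 - i \sqrt{7}\right) = -378 - 126 i \sqrt{7}$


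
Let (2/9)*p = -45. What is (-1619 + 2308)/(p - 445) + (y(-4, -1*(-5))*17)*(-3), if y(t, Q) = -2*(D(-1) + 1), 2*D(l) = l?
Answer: 64667/1295 ≈ 49.936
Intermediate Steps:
p = -405/2 (p = (9/2)*(-45) = -405/2 ≈ -202.50)
D(l) = l/2
y(t, Q) = -1 (y(t, Q) = -2*((1/2)*(-1) + 1) = -2*(-1/2 + 1) = -2*1/2 = -1)
(-1619 + 2308)/(p - 445) + (y(-4, -1*(-5))*17)*(-3) = (-1619 + 2308)/(-405/2 - 445) - 1*17*(-3) = 689/(-1295/2) - 17*(-3) = 689*(-2/1295) + 51 = -1378/1295 + 51 = 64667/1295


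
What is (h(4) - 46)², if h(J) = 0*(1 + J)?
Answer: 2116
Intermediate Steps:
h(J) = 0
(h(4) - 46)² = (0 - 46)² = (-46)² = 2116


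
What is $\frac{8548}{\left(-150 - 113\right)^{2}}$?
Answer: $\frac{8548}{69169} \approx 0.12358$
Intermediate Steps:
$\frac{8548}{\left(-150 - 113\right)^{2}} = \frac{8548}{\left(-263\right)^{2}} = \frac{8548}{69169}$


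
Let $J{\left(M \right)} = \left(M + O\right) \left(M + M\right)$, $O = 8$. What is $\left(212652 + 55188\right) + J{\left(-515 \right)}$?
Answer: $790050$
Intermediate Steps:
$J{\left(M \right)} = 2 M \left(8 + M\right)$ ($J{\left(M \right)} = \left(M + 8\right) \left(M + M\right) = \left(8 + M\right) 2 M = 2 M \left(8 + M\right)$)
$\left(212652 + 55188\right) + J{\left(-515 \right)} = \left(212652 + 55188\right) + 2 \left(-515\right) \left(8 - 515\right) = 267840 + 2 \left(-515\right) \left(-507\right) = 267840 + 522210 = 790050$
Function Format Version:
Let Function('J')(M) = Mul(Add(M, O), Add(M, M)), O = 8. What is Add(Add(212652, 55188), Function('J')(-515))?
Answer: 790050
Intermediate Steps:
Function('J')(M) = Mul(2, M, Add(8, M)) (Function('J')(M) = Mul(Add(M, 8), Add(M, M)) = Mul(Add(8, M), Mul(2, M)) = Mul(2, M, Add(8, M)))
Add(Add(212652, 55188), Function('J')(-515)) = Add(Add(212652, 55188), Mul(2, -515, Add(8, -515))) = Add(267840, Mul(2, -515, -507)) = Add(267840, 522210) = 790050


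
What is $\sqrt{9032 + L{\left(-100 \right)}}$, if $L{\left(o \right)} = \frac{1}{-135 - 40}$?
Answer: $\frac{\sqrt{11064193}}{35} \approx 95.037$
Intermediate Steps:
$L{\left(o \right)} = - \frac{1}{175}$ ($L{\left(o \right)} = \frac{1}{-175} = - \frac{1}{175}$)
$\sqrt{9032 + L{\left(-100 \right)}} = \sqrt{9032 - \frac{1}{175}} = \sqrt{\frac{1580599}{175}} = \frac{\sqrt{11064193}}{35}$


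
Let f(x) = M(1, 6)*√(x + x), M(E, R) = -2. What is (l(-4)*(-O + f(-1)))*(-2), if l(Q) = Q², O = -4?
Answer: -128 + 64*I*√2 ≈ -128.0 + 90.51*I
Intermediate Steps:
f(x) = -2*√2*√x (f(x) = -2*√(x + x) = -2*√2*√x)
(l(-4)*(-O + f(-1)))*(-2) = ((-4)²*(-1*(-4) - 2*√2*√(-1)))*(-2) = (16*(4 - 2*√2*I))*(-2) = (16*(4 - 2*I*√2))*(-2) = (64 - 32*I*√2)*(-2) = -128 + 64*I*√2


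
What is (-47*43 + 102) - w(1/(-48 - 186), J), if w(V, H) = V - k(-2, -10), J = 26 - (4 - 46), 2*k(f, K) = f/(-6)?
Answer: -224503/117 ≈ -1918.8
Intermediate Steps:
k(f, K) = -f/12 (k(f, K) = (f/(-6))/2 = (f*(-⅙))/2 = (-f/6)/2 = -f/12)
J = 68 (J = 26 - 1*(-42) = 26 + 42 = 68)
w(V, H) = -⅙ + V (w(V, H) = V - (-1)*(-2)/12 = V - 1*⅙ = V - ⅙ = -⅙ + V)
(-47*43 + 102) - w(1/(-48 - 186), J) = (-47*43 + 102) - (-⅙ + 1/(-48 - 186)) = (-2021 + 102) - (-⅙ + 1/(-234)) = -1919 - (-⅙ - 1/234) = -1919 - 1*(-20/117) = -1919 + 20/117 = -224503/117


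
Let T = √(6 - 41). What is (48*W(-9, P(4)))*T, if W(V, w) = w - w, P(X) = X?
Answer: 0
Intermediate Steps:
W(V, w) = 0
T = I*√35 (T = √(-35) = I*√35 ≈ 5.9161*I)
(48*W(-9, P(4)))*T = (48*0)*(I*√35) = 0*(I*√35) = 0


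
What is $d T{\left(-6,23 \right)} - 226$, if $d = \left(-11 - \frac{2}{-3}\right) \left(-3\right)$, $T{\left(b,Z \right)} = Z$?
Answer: $487$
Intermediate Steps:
$d = 31$ ($d = \left(-11 - - \frac{2}{3}\right) \left(-3\right) = \left(-11 + \frac{2}{3}\right) \left(-3\right) = \left(- \frac{31}{3}\right) \left(-3\right) = 31$)
$d T{\left(-6,23 \right)} - 226 = 31 \cdot 23 - 226 = 713 - 226 = 487$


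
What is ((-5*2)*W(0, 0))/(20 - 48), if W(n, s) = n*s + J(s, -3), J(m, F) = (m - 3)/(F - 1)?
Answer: 15/56 ≈ 0.26786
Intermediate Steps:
J(m, F) = (-3 + m)/(-1 + F)
W(n, s) = ¾ - s/4 + n*s (W(n, s) = n*s + (-3 + s)/(-1 - 3) = n*s + (-3 + s)/(-4) = n*s - (-3 + s)/4 = n*s + (¾ - s/4) = ¾ - s/4 + n*s)
((-5*2)*W(0, 0))/(20 - 48) = ((-5*2)*(¾ - ¼*0 + 0*0))/(20 - 48) = (-10*(¾ + 0 + 0))/(-28) = -(-5)*3/(14*4) = -1/28*(-15/2) = 15/56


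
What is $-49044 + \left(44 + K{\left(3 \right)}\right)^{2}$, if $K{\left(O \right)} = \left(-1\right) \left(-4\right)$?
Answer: $-46740$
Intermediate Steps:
$K{\left(O \right)} = 4$
$-49044 + \left(44 + K{\left(3 \right)}\right)^{2} = -49044 + \left(44 + 4\right)^{2} = -49044 + 48^{2} = -49044 + 2304 = -46740$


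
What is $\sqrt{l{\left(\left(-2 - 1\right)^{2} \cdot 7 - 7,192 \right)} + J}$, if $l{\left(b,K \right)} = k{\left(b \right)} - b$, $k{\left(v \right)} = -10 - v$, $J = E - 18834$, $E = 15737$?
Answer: $i \sqrt{3219} \approx 56.736 i$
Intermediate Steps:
$J = -3097$ ($J = 15737 - 18834 = -3097$)
$l{\left(b,K \right)} = -10 - 2 b$ ($l{\left(b,K \right)} = \left(-10 - b\right) - b = -10 - 2 b$)
$\sqrt{l{\left(\left(-2 - 1\right)^{2} \cdot 7 - 7,192 \right)} + J} = \sqrt{\left(-10 - 2 \left(\left(-2 - 1\right)^{2} \cdot 7 - 7\right)\right) - 3097} = \sqrt{\left(-10 - 2 \left(\left(-3\right)^{2} \cdot 7 - 7\right)\right) - 3097} = \sqrt{\left(-10 - 2 \left(9 \cdot 7 - 7\right)\right) - 3097} = \sqrt{\left(-10 - 2 \left(63 - 7\right)\right) - 3097} = \sqrt{\left(-10 - 112\right) - 3097} = \sqrt{-122 - 3097} = \sqrt{-3219} = i \sqrt{3219}$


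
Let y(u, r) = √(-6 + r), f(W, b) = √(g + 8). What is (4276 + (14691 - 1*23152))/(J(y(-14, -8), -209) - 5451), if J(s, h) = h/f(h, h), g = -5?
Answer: 68437305/89096522 - 874665*√3/89096522 ≈ 0.75112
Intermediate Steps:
f(W, b) = √3 (f(W, b) = √(-5 + 8) = √3)
J(s, h) = h*√3/3 (J(s, h) = h/(√3) = h*(√3/3) = h*√3/3)
(4276 + (14691 - 1*23152))/(J(y(-14, -8), -209) - 5451) = (4276 + (14691 - 1*23152))/((⅓)*(-209)*√3 - 5451) = (4276 + (14691 - 23152))/(-209*√3/3 - 5451) = (4276 - 8461)/(-5451 - 209*√3/3) = -4185/(-5451 - 209*√3/3)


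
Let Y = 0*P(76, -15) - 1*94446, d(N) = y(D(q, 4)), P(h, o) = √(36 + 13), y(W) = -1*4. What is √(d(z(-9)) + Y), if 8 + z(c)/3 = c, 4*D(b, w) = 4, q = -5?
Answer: 5*I*√3778 ≈ 307.33*I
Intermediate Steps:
D(b, w) = 1 (D(b, w) = (¼)*4 = 1)
z(c) = -24 + 3*c
y(W) = -4
P(h, o) = 7 (P(h, o) = √49 = 7)
d(N) = -4
Y = -94446 (Y = 0*7 - 1*94446 = 0 - 94446 = -94446)
√(d(z(-9)) + Y) = √(-4 - 94446) = √(-94450) = 5*I*√3778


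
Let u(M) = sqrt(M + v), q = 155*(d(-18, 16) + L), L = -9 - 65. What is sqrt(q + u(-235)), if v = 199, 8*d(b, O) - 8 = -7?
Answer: sqrt(-183210 + 96*I)/4 ≈ 0.028035 + 107.01*I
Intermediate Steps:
d(b, O) = 1/8 (d(b, O) = 1 + (1/8)*(-7) = 1 - 7/8 = 1/8)
L = -74
q = -91605/8 (q = 155*(1/8 - 74) = 155*(-591/8) = -91605/8 ≈ -11451.)
u(M) = sqrt(199 + M) (u(M) = sqrt(M + 199) = sqrt(199 + M))
sqrt(q + u(-235)) = sqrt(-91605/8 + sqrt(199 - 235)) = sqrt(-91605/8 + sqrt(-36)) = sqrt(-91605/8 + 6*I)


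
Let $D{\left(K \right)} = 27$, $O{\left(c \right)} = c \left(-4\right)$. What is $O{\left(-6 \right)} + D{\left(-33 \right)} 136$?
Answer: $3696$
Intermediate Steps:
$O{\left(c \right)} = - 4 c$
$O{\left(-6 \right)} + D{\left(-33 \right)} 136 = \left(-4\right) \left(-6\right) + 27 \cdot 136 = 24 + 3672 = 3696$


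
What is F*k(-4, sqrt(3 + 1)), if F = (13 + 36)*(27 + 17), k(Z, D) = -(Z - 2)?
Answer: 12936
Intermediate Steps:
k(Z, D) = 2 - Z (k(Z, D) = -(-2 + Z) = 2 - Z)
F = 2156 (F = 49*44 = 2156)
F*k(-4, sqrt(3 + 1)) = 2156*(2 - 1*(-4)) = 2156*(2 + 4) = 2156*6 = 12936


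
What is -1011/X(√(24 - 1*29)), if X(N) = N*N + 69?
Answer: -1011/64 ≈ -15.797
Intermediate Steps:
X(N) = 69 + N² (X(N) = N² + 69 = 69 + N²)
-1011/X(√(24 - 1*29)) = -1011/(69 + (√(24 - 1*29))²) = -1011/(69 + (√(24 - 29))²) = -1011/(69 + (√(-5))²) = -1011/(69 + (I*√5)²) = -1011/(69 - 5) = -1011/64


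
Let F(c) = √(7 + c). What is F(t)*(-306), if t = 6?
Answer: -306*√13 ≈ -1103.3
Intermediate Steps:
F(t)*(-306) = √(7 + 6)*(-306) = √13*(-306) = -306*√13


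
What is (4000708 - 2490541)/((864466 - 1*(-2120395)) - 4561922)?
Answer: -503389/525687 ≈ -0.95758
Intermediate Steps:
(4000708 - 2490541)/((864466 - 1*(-2120395)) - 4561922) = 1510167/((864466 + 2120395) - 4561922) = 1510167/(2984861 - 4561922) = 1510167/(-1577061) = 1510167*(-1/1577061) = -503389/525687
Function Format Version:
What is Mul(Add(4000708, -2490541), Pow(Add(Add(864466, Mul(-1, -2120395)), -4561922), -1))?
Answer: Rational(-503389, 525687) ≈ -0.95758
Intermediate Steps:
Mul(Add(4000708, -2490541), Pow(Add(Add(864466, Mul(-1, -2120395)), -4561922), -1)) = Mul(1510167, Pow(Add(Add(864466, 2120395), -4561922), -1)) = Mul(1510167, Pow(Add(2984861, -4561922), -1)) = Mul(1510167, Pow(-1577061, -1)) = Mul(1510167, Rational(-1, 1577061)) = Rational(-503389, 525687)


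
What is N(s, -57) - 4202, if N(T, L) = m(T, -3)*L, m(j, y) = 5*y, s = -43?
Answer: -3347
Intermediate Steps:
N(T, L) = -15*L (N(T, L) = (5*(-3))*L = -15*L)
N(s, -57) - 4202 = -15*(-57) - 4202 = 855 - 4202 = -3347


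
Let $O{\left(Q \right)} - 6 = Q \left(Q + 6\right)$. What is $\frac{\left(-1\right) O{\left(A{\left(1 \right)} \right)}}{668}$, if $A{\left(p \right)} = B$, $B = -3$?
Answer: $\frac{3}{668} \approx 0.004491$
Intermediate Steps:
$A{\left(p \right)} = -3$
$O{\left(Q \right)} = 6 + Q \left(6 + Q\right)$ ($O{\left(Q \right)} = 6 + Q \left(Q + 6\right) = 6 + Q \left(6 + Q\right)$)
$\frac{\left(-1\right) O{\left(A{\left(1 \right)} \right)}}{668} = \frac{\left(-1\right) \left(6 + \left(-3\right)^{2} + 6 \left(-3\right)\right)}{668} = - (6 + 9 - 18) \frac{1}{668} = \left(-1\right) \left(-3\right) \frac{1}{668} = 3 \cdot \frac{1}{668} = \frac{3}{668}$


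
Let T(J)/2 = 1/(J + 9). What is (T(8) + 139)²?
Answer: 5593225/289 ≈ 19354.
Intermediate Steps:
T(J) = 2/(9 + J) (T(J) = 2/(J + 9) = 2/(9 + J))
(T(8) + 139)² = (2/(9 + 8) + 139)² = (2/17 + 139)² = (2365/17)² = 5593225/289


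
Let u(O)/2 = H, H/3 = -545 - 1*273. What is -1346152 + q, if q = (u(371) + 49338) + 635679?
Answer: -666043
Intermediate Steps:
H = -2454 (H = 3*(-545 - 1*273) = 3*(-545 - 273) = 3*(-818) = -2454)
u(O) = -4908 (u(O) = 2*(-2454) = -4908)
q = 680109 (q = (-4908 + 49338) + 635679 = 44430 + 635679 = 680109)
-1346152 + q = -1346152 + 680109 = -666043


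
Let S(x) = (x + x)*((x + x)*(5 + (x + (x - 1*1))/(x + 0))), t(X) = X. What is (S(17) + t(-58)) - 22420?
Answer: -14454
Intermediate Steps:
S(x) = 4*x²*(5 + (-1 + 2*x)/x) (S(x) = (2*x)*((2*x)*(5 + (x + (x - 1))/x)) = (2*x)*((2*x)*(5 + (x + (-1 + x))/x)) = (2*x)*((2*x)*(5 + (-1 + 2*x)/x)) = (2*x)*(2*x*(5 + (-1 + 2*x)/x)) = 4*x²*(5 + (-1 + 2*x)/x))
(S(17) + t(-58)) - 22420 = (4*17*(-1 + 7*17) - 58) - 22420 = (4*17*(-1 + 119) - 58) - 22420 = (4*17*118 - 58) - 22420 = (8024 - 58) - 22420 = 7966 - 22420 = -14454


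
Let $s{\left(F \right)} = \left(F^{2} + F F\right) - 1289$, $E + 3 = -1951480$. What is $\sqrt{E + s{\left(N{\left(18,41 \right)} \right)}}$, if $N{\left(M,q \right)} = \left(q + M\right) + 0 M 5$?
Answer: $i \sqrt{1945810} \approx 1394.9 i$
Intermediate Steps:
$E = -1951483$ ($E = -3 - 1951480 = -1951483$)
$N{\left(M,q \right)} = M + q$ ($N{\left(M,q \right)} = \left(M + q\right) + 0 \cdot 5 = \left(M + q\right) + 0 = M + q$)
$s{\left(F \right)} = -1289 + 2 F^{2}$ ($s{\left(F \right)} = \left(F^{2} + F^{2}\right) - 1289 = 2 F^{2} - 1289 = -1289 + 2 F^{2}$)
$\sqrt{E + s{\left(N{\left(18,41 \right)} \right)}} = \sqrt{-1951483 - \left(1289 - 2 \left(18 + 41\right)^{2}\right)} = \sqrt{-1951483 - \left(1289 - 2 \cdot 59^{2}\right)} = \sqrt{-1951483 + \left(-1289 + 2 \cdot 3481\right)} = \sqrt{-1951483 + \left(-1289 + 6962\right)} = \sqrt{-1951483 + 5673} = \sqrt{-1945810} = i \sqrt{1945810}$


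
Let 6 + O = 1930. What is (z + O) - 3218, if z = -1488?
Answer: -2782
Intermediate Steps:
O = 1924 (O = -6 + 1930 = 1924)
(z + O) - 3218 = (-1488 + 1924) - 3218 = 436 - 3218 = -2782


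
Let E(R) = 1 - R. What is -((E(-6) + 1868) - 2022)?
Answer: 147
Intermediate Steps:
-((E(-6) + 1868) - 2022) = -(((1 - 1*(-6)) + 1868) - 2022) = -(((1 + 6) + 1868) - 2022) = -((7 + 1868) - 2022) = -(1875 - 2022) = -1*(-147) = 147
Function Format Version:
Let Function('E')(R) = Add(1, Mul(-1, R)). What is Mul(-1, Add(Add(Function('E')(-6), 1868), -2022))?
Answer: 147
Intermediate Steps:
Mul(-1, Add(Add(Function('E')(-6), 1868), -2022)) = Mul(-1, Add(Add(Add(1, Mul(-1, -6)), 1868), -2022)) = Mul(-1, Add(Add(Add(1, 6), 1868), -2022)) = Mul(-1, Add(Add(7, 1868), -2022)) = Mul(-1, Add(1875, -2022)) = Mul(-1, -147) = 147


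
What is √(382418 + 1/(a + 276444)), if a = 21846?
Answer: √34026377360772090/298290 ≈ 618.40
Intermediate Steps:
√(382418 + 1/(a + 276444)) = √(382418 + 1/(21846 + 276444)) = √(382418 + 1/298290) = √(114071465221/298290) = √34026377360772090/298290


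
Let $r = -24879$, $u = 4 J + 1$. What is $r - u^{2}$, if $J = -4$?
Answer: $-25104$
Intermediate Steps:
$u = -15$ ($u = 4 \left(-4\right) + 1 = -16 + 1 = -15$)
$r - u^{2} = -24879 - \left(-15\right)^{2} = -24879 - 225 = -25104$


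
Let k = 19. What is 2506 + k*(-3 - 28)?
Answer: 1917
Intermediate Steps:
2506 + k*(-3 - 28) = 2506 + 19*(-3 - 28) = 2506 + 19*(-31) = 2506 - 589 = 1917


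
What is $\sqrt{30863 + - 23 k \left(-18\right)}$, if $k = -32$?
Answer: $\sqrt{17615} \approx 132.72$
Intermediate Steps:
$\sqrt{30863 + - 23 k \left(-18\right)} = \sqrt{30863 + \left(-23\right) \left(-32\right) \left(-18\right)} = \sqrt{30863 + 736 \left(-18\right)} = \sqrt{30863 - 13248} = \sqrt{17615}$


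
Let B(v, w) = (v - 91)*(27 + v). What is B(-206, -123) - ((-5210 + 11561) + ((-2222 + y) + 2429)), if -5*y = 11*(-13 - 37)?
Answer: 46495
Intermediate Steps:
y = 110 (y = -11*(-13 - 37)/5 = -11*(-50)/5 = -1/5*(-550) = 110)
B(v, w) = (-91 + v)*(27 + v)
B(-206, -123) - ((-5210 + 11561) + ((-2222 + y) + 2429)) = (-2457 + (-206)**2 - 64*(-206)) - ((-5210 + 11561) + ((-2222 + 110) + 2429)) = (-2457 + 42436 + 13184) - (6351 + (-2112 + 2429)) = 53163 - (6351 + 317) = 53163 - 1*6668 = 53163 - 6668 = 46495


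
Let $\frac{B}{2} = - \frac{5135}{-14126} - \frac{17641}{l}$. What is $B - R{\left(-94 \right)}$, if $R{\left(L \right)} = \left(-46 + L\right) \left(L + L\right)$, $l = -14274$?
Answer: $- \frac{102045686234}{3877587} \approx -26317.0$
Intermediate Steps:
$R{\left(L \right)} = 2 L \left(-46 + L\right)$ ($R{\left(L \right)} = \left(-46 + L\right) 2 L = 2 L \left(-46 + L\right)$)
$B = \frac{12403606}{3877587}$ ($B = 2 \left(- \frac{5135}{-14126} - \frac{17641}{-14274}\right) = 2 \left(\left(-5135\right) \left(- \frac{1}{14126}\right) - - \frac{1357}{1098}\right) = 2 \left(\frac{5135}{14126} + \frac{1357}{1098}\right) = 2 \cdot \frac{6201803}{3877587} = \frac{12403606}{3877587} \approx 3.1988$)
$B - R{\left(-94 \right)} = \frac{12403606}{3877587} - 2 \left(-94\right) \left(-46 - 94\right) = \frac{12403606}{3877587} - 2 \left(-94\right) \left(-140\right) = \frac{12403606}{3877587} - 26320 = - \frac{102045686234}{3877587}$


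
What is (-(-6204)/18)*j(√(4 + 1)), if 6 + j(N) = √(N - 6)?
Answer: -2068 + 1034*I*√(6 - √5)/3 ≈ -2068.0 + 668.68*I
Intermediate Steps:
j(N) = -6 + √(-6 + N) (j(N) = -6 + √(N - 6) = -6 + √(-6 + N))
(-(-6204)/18)*j(√(4 + 1)) = (-(-6204)/18)*(-6 + √(-6 + √(4 + 1))) = (-(-6204)/18)*(-6 + √(-6 + √5)) = (-66*(-47/9))*(-6 + √(-6 + √5)) = 1034*(-6 + √(-6 + √5))/3 = -2068 + 1034*√(-6 + √5)/3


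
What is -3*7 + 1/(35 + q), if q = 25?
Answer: -1259/60 ≈ -20.983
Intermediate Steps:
-3*7 + 1/(35 + q) = -3*7 + 1/(35 + 25) = -21 + 1/60 = -1259/60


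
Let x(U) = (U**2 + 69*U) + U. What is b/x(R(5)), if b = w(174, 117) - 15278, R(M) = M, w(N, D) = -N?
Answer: -15452/375 ≈ -41.205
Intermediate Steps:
x(U) = U**2 + 70*U
b = -15452 (b = -1*174 - 15278 = -174 - 15278 = -15452)
b/x(R(5)) = -15452*1/(5*(70 + 5)) = -15452/(5*75) = -15452/375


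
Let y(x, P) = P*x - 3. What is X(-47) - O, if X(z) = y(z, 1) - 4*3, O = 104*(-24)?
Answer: 2434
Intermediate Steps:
y(x, P) = -3 + P*x
O = -2496
X(z) = -15 + z (X(z) = (-3 + 1*z) - 4*3 = (-3 + z) - 12 = -15 + z)
X(-47) - O = (-15 - 47) - 1*(-2496) = -62 + 2496 = 2434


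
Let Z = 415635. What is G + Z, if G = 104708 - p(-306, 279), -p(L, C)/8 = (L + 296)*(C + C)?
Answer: 475703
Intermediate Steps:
p(L, C) = -16*C*(296 + L) (p(L, C) = -8*(L + 296)*(C + C) = -8*(296 + L)*2*C = -16*C*(296 + L))
G = 60068 (G = 104708 - (-16)*279*(296 - 306) = 104708 - (-16)*279*(-10) = 104708 - 1*44640 = 104708 - 44640 = 60068)
G + Z = 60068 + 415635 = 475703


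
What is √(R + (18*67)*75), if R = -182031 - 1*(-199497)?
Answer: 46*√51 ≈ 328.51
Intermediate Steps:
R = 17466 (R = -182031 + 199497 = 17466)
√(R + (18*67)*75) = √(17466 + (18*67)*75) = √(17466 + 1206*75) = √(17466 + 90450) = √107916 = 46*√51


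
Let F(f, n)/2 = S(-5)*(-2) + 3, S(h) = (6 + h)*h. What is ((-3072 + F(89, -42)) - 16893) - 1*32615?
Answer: -52554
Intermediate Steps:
S(h) = h*(6 + h)
F(f, n) = 26 (F(f, n) = 2*(-5*(6 - 5)*(-2) + 3) = 2*(-5*1*(-2) + 3) = 2*(-5*(-2) + 3) = 2*(10 + 3) = 2*13 = 26)
((-3072 + F(89, -42)) - 16893) - 1*32615 = ((-3072 + 26) - 16893) - 1*32615 = (-3046 - 16893) - 32615 = -19939 - 32615 = -52554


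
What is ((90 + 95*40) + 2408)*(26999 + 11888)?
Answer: 244910326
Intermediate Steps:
((90 + 95*40) + 2408)*(26999 + 11888) = ((90 + 3800) + 2408)*38887 = (3890 + 2408)*38887 = 6298*38887 = 244910326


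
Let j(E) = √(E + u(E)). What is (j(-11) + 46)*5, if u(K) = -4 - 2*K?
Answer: 230 + 5*√7 ≈ 243.23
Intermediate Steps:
j(E) = √(-4 - E) (j(E) = √(E + (-4 - 2*E)) = √(-4 - E))
(j(-11) + 46)*5 = (√(-4 - 1*(-11)) + 46)*5 = (√(-4 + 11) + 46)*5 = (√7 + 46)*5 = (46 + √7)*5 = 230 + 5*√7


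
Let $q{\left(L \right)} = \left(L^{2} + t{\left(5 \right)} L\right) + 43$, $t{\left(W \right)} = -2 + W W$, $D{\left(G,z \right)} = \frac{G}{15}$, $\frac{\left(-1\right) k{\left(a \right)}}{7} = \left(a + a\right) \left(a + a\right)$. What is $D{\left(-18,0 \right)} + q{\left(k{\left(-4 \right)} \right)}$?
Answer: $\frac{952209}{5} \approx 1.9044 \cdot 10^{5}$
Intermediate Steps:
$k{\left(a \right)} = - 28 a^{2}$ ($k{\left(a \right)} = - 7 \left(a + a\right) \left(a + a\right) = - 7 \cdot 2 a 2 a = - 7 \cdot 4 a^{2} = - 28 a^{2}$)
$D{\left(G,z \right)} = \frac{G}{15}$ ($D{\left(G,z \right)} = G \frac{1}{15} = \frac{G}{15}$)
$t{\left(W \right)} = -2 + W^{2}$
$q{\left(L \right)} = 43 + L^{2} + 23 L$ ($q{\left(L \right)} = \left(L^{2} + \left(-2 + 5^{2}\right) L\right) + 43 = \left(L^{2} + \left(-2 + 25\right) L\right) + 43 = \left(L^{2} + 23 L\right) + 43 = 43 + L^{2} + 23 L$)
$D{\left(-18,0 \right)} + q{\left(k{\left(-4 \right)} \right)} = \frac{1}{15} \left(-18\right) + \left(43 + \left(- 28 \left(-4\right)^{2}\right)^{2} + 23 \left(- 28 \left(-4\right)^{2}\right)\right) = - \frac{6}{5} + \left(43 + \left(\left(-28\right) 16\right)^{2} + 23 \left(\left(-28\right) 16\right)\right) = - \frac{6}{5} + \left(43 + \left(-448\right)^{2} + 23 \left(-448\right)\right) = - \frac{6}{5} + \left(43 + 200704 - 10304\right) = - \frac{6}{5} + 190443 = \frac{952209}{5}$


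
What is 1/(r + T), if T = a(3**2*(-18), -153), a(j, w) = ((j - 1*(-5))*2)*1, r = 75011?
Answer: 1/74697 ≈ 1.3387e-5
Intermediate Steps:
a(j, w) = 10 + 2*j (a(j, w) = ((j + 5)*2)*1 = ((5 + j)*2)*1 = (10 + 2*j)*1 = 10 + 2*j)
T = -314 (T = 10 + 2*(3**2*(-18)) = 10 + 2*(9*(-18)) = 10 + 2*(-162) = 10 - 324 = -314)
1/(r + T) = 1/(75011 - 314) = 1/74697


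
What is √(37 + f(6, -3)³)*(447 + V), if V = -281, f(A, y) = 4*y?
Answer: 166*I*√1691 ≈ 6826.2*I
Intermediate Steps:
√(37 + f(6, -3)³)*(447 + V) = √(37 + (4*(-3))³)*(447 - 281) = √(37 + (-12)³)*166 = √(37 - 1728)*166 = √(-1691)*166 = (I*√1691)*166 = 166*I*√1691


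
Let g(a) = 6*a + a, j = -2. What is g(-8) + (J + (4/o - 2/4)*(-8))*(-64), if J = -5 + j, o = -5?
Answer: -1368/5 ≈ -273.60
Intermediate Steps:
J = -7 (J = -5 - 2 = -7)
g(a) = 7*a
g(-8) + (J + (4/o - 2/4)*(-8))*(-64) = 7*(-8) + (-7 + (4/(-5) - 2/4)*(-8))*(-64) = -56 + (-7 + (4*(-1/5) - 2*1/4)*(-8))*(-64) = -56 + (-7 + (-4/5 - 1/2)*(-8))*(-64) = -56 + (-7 - 13/10*(-8))*(-64) = -56 + (-7 + 52/5)*(-64) = -56 + (17/5)*(-64) = -56 - 1088/5 = -1368/5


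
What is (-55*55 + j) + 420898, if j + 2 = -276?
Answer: 417595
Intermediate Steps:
j = -278 (j = -2 - 276 = -278)
(-55*55 + j) + 420898 = (-55*55 - 278) + 420898 = (-3025 - 278) + 420898 = -3303 + 420898 = 417595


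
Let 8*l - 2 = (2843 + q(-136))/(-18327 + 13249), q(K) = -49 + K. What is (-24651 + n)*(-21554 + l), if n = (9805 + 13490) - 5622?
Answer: 1527488034411/10156 ≈ 1.5040e+8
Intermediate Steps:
n = 17673 (n = 23295 - 5622 = 17673)
l = 3749/20312 (l = 1/4 + ((2843 + (-49 - 136))/(-18327 + 13249))/8 = 1/4 + ((2843 - 185)/(-5078))/8 = 1/4 + (2658*(-1/5078))/8 = 1/4 + (1/8)*(-1329/2539) = 1/4 - 1329/20312 = 3749/20312 ≈ 0.18457)
(-24651 + n)*(-21554 + l) = (-24651 + 17673)*(-21554 + 3749/20312) = -6978*(-437801099/20312) = 1527488034411/10156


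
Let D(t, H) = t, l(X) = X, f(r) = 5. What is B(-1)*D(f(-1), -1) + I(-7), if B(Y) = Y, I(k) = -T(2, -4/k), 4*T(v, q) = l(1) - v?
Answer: -19/4 ≈ -4.7500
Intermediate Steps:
T(v, q) = ¼ - v/4 (T(v, q) = (1 - v)/4 = ¼ - v/4)
I(k) = ¼ (I(k) = -(¼ - ¼*2) = -(¼ - ½) = -1*(-¼) = ¼)
B(-1)*D(f(-1), -1) + I(-7) = -1*5 + ¼ = -5 + ¼ = -19/4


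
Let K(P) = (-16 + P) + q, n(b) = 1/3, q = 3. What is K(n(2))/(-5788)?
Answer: 19/8682 ≈ 0.0021884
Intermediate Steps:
n(b) = ⅓
K(P) = -13 + P (K(P) = (-16 + P) + 3 = -13 + P)
K(n(2))/(-5788) = (-13 + ⅓)/(-5788) = -38/3*(-1/5788) = 19/8682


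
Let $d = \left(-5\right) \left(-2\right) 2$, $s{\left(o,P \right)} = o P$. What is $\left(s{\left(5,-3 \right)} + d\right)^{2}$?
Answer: $25$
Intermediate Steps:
$s{\left(o,P \right)} = P o$
$d = 20$ ($d = 10 \cdot 2 = 20$)
$\left(s{\left(5,-3 \right)} + d\right)^{2} = \left(\left(-3\right) 5 + 20\right)^{2} = \left(-15 + 20\right)^{2} = 5^{2} = 25$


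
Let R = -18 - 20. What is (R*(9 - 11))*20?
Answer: 1520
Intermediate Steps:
R = -38
(R*(9 - 11))*20 = -38*(9 - 11)*20 = -38*(-2)*20 = 76*20 = 1520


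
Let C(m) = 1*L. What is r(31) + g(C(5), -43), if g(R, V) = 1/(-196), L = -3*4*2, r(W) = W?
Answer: 6075/196 ≈ 30.995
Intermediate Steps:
L = -24 (L = -12*2 = -24)
C(m) = -24 (C(m) = 1*(-24) = -24)
g(R, V) = -1/196
r(31) + g(C(5), -43) = 31 - 1/196 = 6075/196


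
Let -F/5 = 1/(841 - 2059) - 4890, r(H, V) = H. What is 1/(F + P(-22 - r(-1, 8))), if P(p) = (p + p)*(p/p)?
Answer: 1218/29728949 ≈ 4.0970e-5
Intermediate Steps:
P(p) = 2*p (P(p) = (2*p)*1 = 2*p)
F = 29780105/1218 (F = -5*(1/(841 - 2059) - 4890) = -5*(1/(-1218) - 4890) = -5*(-1/1218 - 4890) = -5*(-5956021/1218) = 29780105/1218 ≈ 24450.)
1/(F + P(-22 - r(-1, 8))) = 1/(29780105/1218 + 2*(-22 - 1*(-1))) = 1/(29780105/1218 + 2*(-22 + 1)) = 1/(29780105/1218 + 2*(-21)) = 1/(29780105/1218 - 42) = 1/(29728949/1218) = 1218/29728949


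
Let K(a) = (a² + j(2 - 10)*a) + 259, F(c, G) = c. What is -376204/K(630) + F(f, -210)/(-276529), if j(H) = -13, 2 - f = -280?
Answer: -104141005174/107561208601 ≈ -0.96820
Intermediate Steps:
f = 282 (f = 2 - 1*(-280) = 2 + 280 = 282)
K(a) = 259 + a² - 13*a (K(a) = (a² - 13*a) + 259 = 259 + a² - 13*a)
-376204/K(630) + F(f, -210)/(-276529) = -376204/(259 + 630² - 13*630) + 282/(-276529) = -376204/(259 + 396900 - 8190) + 282*(-1/276529) = -376204/388969 - 282/276529 = -104141005174/107561208601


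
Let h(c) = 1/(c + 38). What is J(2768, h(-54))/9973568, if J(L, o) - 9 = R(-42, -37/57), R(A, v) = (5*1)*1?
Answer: 7/4986784 ≈ 1.4037e-6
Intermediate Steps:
h(c) = 1/(38 + c)
R(A, v) = 5 (R(A, v) = 5*1 = 5)
J(L, o) = 14 (J(L, o) = 9 + 5 = 14)
J(2768, h(-54))/9973568 = 14/9973568 = 14*(1/9973568) = 7/4986784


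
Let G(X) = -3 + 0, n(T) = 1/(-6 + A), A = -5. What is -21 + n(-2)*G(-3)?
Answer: -228/11 ≈ -20.727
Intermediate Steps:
n(T) = -1/11 (n(T) = 1/(-6 - 5) = 1/(-11) = -1/11)
G(X) = -3
-21 + n(-2)*G(-3) = -21 - 1/11*(-3) = -21 + 3/11 = -228/11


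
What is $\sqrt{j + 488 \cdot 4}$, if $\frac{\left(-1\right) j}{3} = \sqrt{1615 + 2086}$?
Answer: $\sqrt{1952 - 3 \sqrt{3701}} \approx 42.065$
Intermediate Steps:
$j = - 3 \sqrt{3701}$ ($j = - 3 \sqrt{1615 + 2086} = - 3 \sqrt{3701} \approx -182.51$)
$\sqrt{j + 488 \cdot 4} = \sqrt{- 3 \sqrt{3701} + 488 \cdot 4} = \sqrt{- 3 \sqrt{3701} + 1952} = \sqrt{1952 - 3 \sqrt{3701}}$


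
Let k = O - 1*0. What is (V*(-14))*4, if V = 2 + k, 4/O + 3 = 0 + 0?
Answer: -112/3 ≈ -37.333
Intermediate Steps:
O = -4/3 (O = 4/(-3 + (0 + 0)) = 4/(-3 + 0) = 4/(-3) = 4*(-⅓) = -4/3 ≈ -1.3333)
k = -4/3 (k = -4/3 - 1*0 = -4/3 + 0 = -4/3 ≈ -1.3333)
V = ⅔ (V = 2 - 4/3 = ⅔ ≈ 0.66667)
(V*(-14))*4 = ((⅔)*(-14))*4 = -28/3*4 = -112/3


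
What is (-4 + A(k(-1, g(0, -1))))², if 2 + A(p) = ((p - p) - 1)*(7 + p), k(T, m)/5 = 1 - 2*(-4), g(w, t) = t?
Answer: 3364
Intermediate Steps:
k(T, m) = 45 (k(T, m) = 5*(1 - 2*(-4)) = 5*(1 + 8) = 5*9 = 45)
A(p) = -9 - p (A(p) = -2 + ((p - p) - 1)*(7 + p) = -2 + (0 - 1)*(7 + p) = -2 - (7 + p) = -2 + (-7 - p) = -9 - p)
(-4 + A(k(-1, g(0, -1))))² = (-4 + (-9 - 1*45))² = (-4 + (-9 - 45))² = (-4 - 54)² = (-58)² = 3364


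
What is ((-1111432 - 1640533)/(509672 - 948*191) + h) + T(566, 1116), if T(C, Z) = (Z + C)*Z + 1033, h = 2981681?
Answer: 1596955510939/328604 ≈ 4.8598e+6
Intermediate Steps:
T(C, Z) = 1033 + Z*(C + Z) (T(C, Z) = (C + Z)*Z + 1033 = Z*(C + Z) + 1033 = 1033 + Z*(C + Z))
((-1111432 - 1640533)/(509672 - 948*191) + h) + T(566, 1116) = ((-1111432 - 1640533)/(509672 - 948*191) + 2981681) + (1033 + 1116² + 566*1116) = (-2751965/(509672 - 181068) + 2981681) + (1033 + 1245456 + 631656) = (-2751965/328604 + 2981681) + 1878145 = 979789551359/328604 + 1878145 = 1596955510939/328604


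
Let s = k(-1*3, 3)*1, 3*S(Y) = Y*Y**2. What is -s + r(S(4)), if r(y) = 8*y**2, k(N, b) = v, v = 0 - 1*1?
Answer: 32777/9 ≈ 3641.9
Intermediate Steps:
v = -1 (v = 0 - 1 = -1)
S(Y) = Y**3/3 (S(Y) = (Y*Y**2)/3 = Y**3/3)
k(N, b) = -1
s = -1 (s = -1*1 = -1)
-s + r(S(4)) = -1*(-1) + 8*((1/3)*4**3)**2 = 1 + 8*((1/3)*64)**2 = 1 + 8*(64/3)**2 = 1 + 8*(4096/9) = 1 + 32768/9 = 32777/9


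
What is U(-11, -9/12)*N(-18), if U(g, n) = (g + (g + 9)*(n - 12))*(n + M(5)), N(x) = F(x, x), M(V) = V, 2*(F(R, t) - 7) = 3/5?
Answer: 35989/80 ≈ 449.86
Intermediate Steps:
F(R, t) = 73/10 (F(R, t) = 7 + (3/5)/2 = 7 + (3*(⅕))/2 = 7 + (½)*(⅗) = 7 + 3/10 = 73/10)
N(x) = 73/10
U(g, n) = (5 + n)*(g + (-12 + n)*(9 + g)) (U(g, n) = (g + (g + 9)*(n - 12))*(n + 5) = (g + (9 + g)*(-12 + n))*(5 + n) = (g + (-12 + n)*(9 + g))*(5 + n) = (5 + n)*(g + (-12 + n)*(9 + g)))
U(-11, -9/12)*N(-18) = (-540 - (-567)/12 - 55*(-11) + 9*(-9/12)² - 11*(-9/12)² - 6*(-11)*(-9/12))*(73/10) = (-540 - (-567)/12 + 605 + 9*(-9*1/12)² - 11*(-9*1/12)² - 6*(-11)*(-9*1/12))*(73/10) = (-540 - 63*(-¾) + 605 + 9*(-¾)² - 11*(-¾)² - 6*(-11)*(-¾))*(73/10) = (-540 + 189/4 + 605 + 9*(9/16) - 11*9/16 - 99/2)*(73/10) = (-540 + 189/4 + 605 + 81/16 - 99/16 - 99/2)*(73/10) = (493/8)*(73/10) = 35989/80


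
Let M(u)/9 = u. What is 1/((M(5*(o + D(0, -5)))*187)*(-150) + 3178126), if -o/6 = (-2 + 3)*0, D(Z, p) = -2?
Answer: 1/5702626 ≈ 1.7536e-7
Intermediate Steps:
o = 0 (o = -6*(-2 + 3)*0 = -6*0 = 0)
M(u) = 9*u
1/((M(5*(o + D(0, -5)))*187)*(-150) + 3178126) = 1/(((9*(5*(0 - 2)))*187)*(-150) + 3178126) = 1/(((9*(5*(-2)))*187)*(-150) + 3178126) = 1/(((9*(-10))*187)*(-150) + 3178126) = 1/(-90*187*(-150) + 3178126) = 1/(-16830*(-150) + 3178126) = 1/(2524500 + 3178126) = 1/5702626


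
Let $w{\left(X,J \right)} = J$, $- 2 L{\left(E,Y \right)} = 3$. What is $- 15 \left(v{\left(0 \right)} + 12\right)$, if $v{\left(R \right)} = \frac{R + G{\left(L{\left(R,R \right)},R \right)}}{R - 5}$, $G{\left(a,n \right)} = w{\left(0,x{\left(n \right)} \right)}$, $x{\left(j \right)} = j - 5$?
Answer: $-195$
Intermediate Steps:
$x{\left(j \right)} = -5 + j$
$L{\left(E,Y \right)} = - \frac{3}{2}$ ($L{\left(E,Y \right)} = \left(- \frac{1}{2}\right) 3 = - \frac{3}{2}$)
$G{\left(a,n \right)} = -5 + n$
$v{\left(R \right)} = \frac{-5 + 2 R}{-5 + R}$ ($v{\left(R \right)} = \frac{R + \left(-5 + R\right)}{R - 5} = \frac{-5 + 2 R}{-5 + R}$)
$- 15 \left(v{\left(0 \right)} + 12\right) = - 15 \left(\frac{-5 + 2 \cdot 0}{-5 + 0} + 12\right) = - 15 \left(\frac{-5 + 0}{-5} + 12\right) = - 15 \left(\left(- \frac{1}{5}\right) \left(-5\right) + 12\right) = - 15 \left(1 + 12\right) = \left(-15\right) 13 = -195$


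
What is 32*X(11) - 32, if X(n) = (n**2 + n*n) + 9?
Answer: 8000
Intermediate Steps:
X(n) = 9 + 2*n**2 (X(n) = (n**2 + n**2) + 9 = 2*n**2 + 9 = 9 + 2*n**2)
32*X(11) - 32 = 32*(9 + 2*11**2) - 32 = 32*(9 + 2*121) - 32 = 32*(9 + 242) - 32 = 32*251 - 32 = 8032 - 32 = 8000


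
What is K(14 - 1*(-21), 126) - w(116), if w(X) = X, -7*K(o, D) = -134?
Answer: -678/7 ≈ -96.857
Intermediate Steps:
K(o, D) = 134/7 (K(o, D) = -1/7*(-134) = 134/7)
K(14 - 1*(-21), 126) - w(116) = 134/7 - 1*116 = 134/7 - 116 = -678/7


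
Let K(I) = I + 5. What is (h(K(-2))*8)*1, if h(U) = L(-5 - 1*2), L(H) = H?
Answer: -56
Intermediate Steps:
K(I) = 5 + I
h(U) = -7 (h(U) = -5 - 1*2 = -5 - 2 = -7)
(h(K(-2))*8)*1 = -7*8*1 = -56*1 = -56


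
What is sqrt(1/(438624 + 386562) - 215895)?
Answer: I*sqrt(147009800018778234)/825186 ≈ 464.65*I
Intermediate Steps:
sqrt(1/(438624 + 386562) - 215895) = sqrt(1/825186 - 215895) = sqrt(-178153531469/825186) = I*sqrt(147009800018778234)/825186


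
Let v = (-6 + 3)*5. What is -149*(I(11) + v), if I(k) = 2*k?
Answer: -1043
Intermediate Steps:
v = -15 (v = -3*5 = -15)
-149*(I(11) + v) = -149*(2*11 - 15) = -149*(22 - 15) = -149*7 = -1043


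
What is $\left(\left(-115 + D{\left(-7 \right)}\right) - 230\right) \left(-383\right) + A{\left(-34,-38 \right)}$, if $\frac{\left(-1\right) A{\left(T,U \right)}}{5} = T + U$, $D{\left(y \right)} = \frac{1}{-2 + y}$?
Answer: $\frac{1192838}{9} \approx 1.3254 \cdot 10^{5}$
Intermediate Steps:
$A{\left(T,U \right)} = - 5 T - 5 U$ ($A{\left(T,U \right)} = - 5 \left(T + U\right) = - 5 T - 5 U$)
$\left(\left(-115 + D{\left(-7 \right)}\right) - 230\right) \left(-383\right) + A{\left(-34,-38 \right)} = \left(\left(-115 + \frac{1}{-2 - 7}\right) - 230\right) \left(-383\right) - -360 = \left(\left(-115 + \frac{1}{-9}\right) - 230\right) \left(-383\right) + \left(170 + 190\right) = \left(\left(-115 - \frac{1}{9}\right) - 230\right) \left(-383\right) + 360 = \left(- \frac{1036}{9} - 230\right) \left(-383\right) + 360 = \left(- \frac{3106}{9}\right) \left(-383\right) + 360 = \frac{1189598}{9} + 360 = \frac{1192838}{9}$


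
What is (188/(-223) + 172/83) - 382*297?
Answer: -2099897334/18509 ≈ -1.1345e+5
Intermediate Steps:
(188/(-223) + 172/83) - 382*297 = (188*(-1/223) + 172*(1/83)) - 113454 = (-188/223 + 172/83) - 113454 = 22752/18509 - 113454 = -2099897334/18509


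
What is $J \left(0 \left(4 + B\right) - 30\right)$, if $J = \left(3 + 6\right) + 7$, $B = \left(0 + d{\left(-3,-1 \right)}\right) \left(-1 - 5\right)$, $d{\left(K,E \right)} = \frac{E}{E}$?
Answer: $-480$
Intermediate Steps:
$d{\left(K,E \right)} = 1$
$B = -6$ ($B = \left(0 + 1\right) \left(-1 - 5\right) = 1 \left(-6\right) = -6$)
$J = 16$ ($J = 9 + 7 = 16$)
$J \left(0 \left(4 + B\right) - 30\right) = 16 \left(0 \left(4 - 6\right) - 30\right) = 16 \left(0 \left(-2\right) - 30\right) = 16 \left(0 - 30\right) = 16 \left(-30\right) = -480$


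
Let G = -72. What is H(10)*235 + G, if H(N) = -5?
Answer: -1247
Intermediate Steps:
H(10)*235 + G = -5*235 - 72 = -1175 - 72 = -1247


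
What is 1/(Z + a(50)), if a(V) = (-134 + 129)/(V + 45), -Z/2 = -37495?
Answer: 19/1424809 ≈ 1.3335e-5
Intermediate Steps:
Z = 74990 (Z = -2*(-37495) = 74990)
a(V) = -5/(45 + V)
1/(Z + a(50)) = 1/(74990 - 5/(45 + 50)) = 1/(74990 - 5/95) = 1/(74990 - 5*1/95) = 1/(74990 - 1/19) = 1/(1424809/19) = 19/1424809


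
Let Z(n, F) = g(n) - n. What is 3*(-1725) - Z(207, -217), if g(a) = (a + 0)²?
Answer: -47817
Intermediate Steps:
g(a) = a²
Z(n, F) = n² - n
3*(-1725) - Z(207, -217) = 3*(-1725) - 207*(-1 + 207) = -5175 - 207*206 = -5175 - 1*42642 = -5175 - 42642 = -47817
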